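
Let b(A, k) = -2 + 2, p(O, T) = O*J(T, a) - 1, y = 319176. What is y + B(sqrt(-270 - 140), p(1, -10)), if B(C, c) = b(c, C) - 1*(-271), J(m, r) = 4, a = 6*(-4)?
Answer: 319447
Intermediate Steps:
a = -24
p(O, T) = -1 + 4*O (p(O, T) = O*4 - 1 = 4*O - 1 = -1 + 4*O)
b(A, k) = 0
B(C, c) = 271 (B(C, c) = 0 - 1*(-271) = 0 + 271 = 271)
y + B(sqrt(-270 - 140), p(1, -10)) = 319176 + 271 = 319447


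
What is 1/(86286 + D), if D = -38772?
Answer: 1/47514 ≈ 2.1046e-5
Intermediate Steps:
1/(86286 + D) = 1/(86286 - 38772) = 1/47514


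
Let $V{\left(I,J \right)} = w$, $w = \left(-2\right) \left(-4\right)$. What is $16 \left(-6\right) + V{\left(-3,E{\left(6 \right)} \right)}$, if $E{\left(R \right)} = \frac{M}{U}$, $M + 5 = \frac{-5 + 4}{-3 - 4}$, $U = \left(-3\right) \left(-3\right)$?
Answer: $-88$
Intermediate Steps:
$U = 9$
$w = 8$
$M = - \frac{34}{7}$ ($M = -5 + \frac{-5 + 4}{-3 - 4} = -5 - \frac{1}{-7} = -5 - - \frac{1}{7} = -5 + \frac{1}{7} = - \frac{34}{7} \approx -4.8571$)
$E{\left(R \right)} = - \frac{34}{63}$ ($E{\left(R \right)} = - \frac{34}{7 \cdot 9} = \left(- \frac{34}{7}\right) \frac{1}{9} = - \frac{34}{63}$)
$V{\left(I,J \right)} = 8$
$16 \left(-6\right) + V{\left(-3,E{\left(6 \right)} \right)} = 16 \left(-6\right) + 8 = -96 + 8 = -88$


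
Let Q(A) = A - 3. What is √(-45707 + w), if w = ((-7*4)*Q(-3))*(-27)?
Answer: I*√50243 ≈ 224.15*I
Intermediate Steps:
Q(A) = -3 + A
w = -4536 (w = ((-7*4)*(-3 - 3))*(-27) = -28*(-6)*(-27) = 168*(-27) = -4536)
√(-45707 + w) = √(-45707 - 4536) = √(-50243) = I*√50243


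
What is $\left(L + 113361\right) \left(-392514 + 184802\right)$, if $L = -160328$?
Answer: $9755609504$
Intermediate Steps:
$\left(L + 113361\right) \left(-392514 + 184802\right) = \left(-160328 + 113361\right) \left(-392514 + 184802\right) = \left(-46967\right) \left(-207712\right) = 9755609504$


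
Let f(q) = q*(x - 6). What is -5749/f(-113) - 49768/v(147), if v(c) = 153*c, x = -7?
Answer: -202409951/33039279 ≈ -6.1263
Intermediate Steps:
f(q) = -13*q (f(q) = q*(-7 - 6) = q*(-13) = -13*q)
-5749/f(-113) - 49768/v(147) = -5749/((-13*(-113))) - 49768/(153*147) = -5749/1469 - 49768/22491 = -202409951/33039279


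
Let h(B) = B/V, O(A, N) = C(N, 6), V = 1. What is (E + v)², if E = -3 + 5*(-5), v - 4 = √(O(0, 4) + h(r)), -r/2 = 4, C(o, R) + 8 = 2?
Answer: (24 - I*√14)² ≈ 562.0 - 179.6*I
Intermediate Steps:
C(o, R) = -6 (C(o, R) = -8 + 2 = -6)
O(A, N) = -6
r = -8 (r = -2*4 = -8)
h(B) = B (h(B) = B/1 = B*1 = B)
v = 4 + I*√14 (v = 4 + √(-6 - 8) = 4 + √(-14) = 4 + I*√14 ≈ 4.0 + 3.7417*I)
E = -28 (E = -3 - 25 = -28)
(E + v)² = (-28 + (4 + I*√14))² = (-24 + I*√14)²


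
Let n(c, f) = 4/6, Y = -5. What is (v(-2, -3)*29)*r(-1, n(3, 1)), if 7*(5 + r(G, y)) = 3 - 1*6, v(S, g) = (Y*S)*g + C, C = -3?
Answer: 36366/7 ≈ 5195.1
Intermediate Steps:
n(c, f) = ⅔ (n(c, f) = 4*(⅙) = ⅔)
v(S, g) = -3 - 5*S*g (v(S, g) = (-5*S)*g - 3 = -5*S*g - 3 = -3 - 5*S*g)
r(G, y) = -38/7 (r(G, y) = -5 + (3 - 1*6)/7 = -5 + (3 - 6)/7 = -5 + (⅐)*(-3) = -5 - 3/7 = -38/7)
(v(-2, -3)*29)*r(-1, n(3, 1)) = ((-3 - 5*(-2)*(-3))*29)*(-38/7) = ((-3 - 30)*29)*(-38/7) = -33*29*(-38/7) = -957*(-38/7) = 36366/7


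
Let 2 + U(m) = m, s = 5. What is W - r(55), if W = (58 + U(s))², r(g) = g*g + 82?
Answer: 614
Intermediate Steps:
U(m) = -2 + m
r(g) = 82 + g² (r(g) = g² + 82 = 82 + g²)
W = 3721 (W = (58 + (-2 + 5))² = (58 + 3)² = 61² = 3721)
W - r(55) = 3721 - (82 + 55²) = 3721 - (82 + 3025) = 3721 - 1*3107 = 3721 - 3107 = 614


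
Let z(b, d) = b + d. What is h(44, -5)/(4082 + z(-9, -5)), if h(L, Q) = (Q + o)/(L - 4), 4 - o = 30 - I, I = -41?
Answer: -1/2260 ≈ -0.00044248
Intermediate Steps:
o = -67 (o = 4 - (30 - 1*(-41)) = 4 - (30 + 41) = 4 - 1*71 = 4 - 71 = -67)
h(L, Q) = (-67 + Q)/(-4 + L) (h(L, Q) = (Q - 67)/(L - 4) = (-67 + Q)/(-4 + L))
h(44, -5)/(4082 + z(-9, -5)) = ((-67 - 5)/(-4 + 44))/(4082 + (-9 - 5)) = (-72/40)/(4082 - 14) = ((1/40)*(-72))/4068 = -9/5*1/4068 = -1/2260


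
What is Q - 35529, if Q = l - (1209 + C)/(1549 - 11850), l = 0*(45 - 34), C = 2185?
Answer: -365980835/10301 ≈ -35529.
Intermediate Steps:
l = 0 (l = 0*11 = 0)
Q = 3394/10301 (Q = 0 - (1209 + 2185)/(1549 - 11850) = 0 - 3394/(-10301) = 0 - 3394*(-1)/10301 = 0 - 1*(-3394/10301) = 0 + 3394/10301 = 3394/10301 ≈ 0.32948)
Q - 35529 = 3394/10301 - 35529 = -365980835/10301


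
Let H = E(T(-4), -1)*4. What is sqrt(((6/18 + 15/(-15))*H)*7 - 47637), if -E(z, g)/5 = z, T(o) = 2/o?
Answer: I*sqrt(429153)/3 ≈ 218.37*I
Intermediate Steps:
E(z, g) = -5*z
H = 10 (H = -10/(-4)*4 = -10*(-1)/4*4 = -5*(-1/2)*4 = (5/2)*4 = 10)
sqrt(((6/18 + 15/(-15))*H)*7 - 47637) = sqrt(((6/18 + 15/(-15))*10)*7 - 47637) = sqrt(((6*(1/18) + 15*(-1/15))*10)*7 - 47637) = sqrt(((1/3 - 1)*10)*7 - 47637) = sqrt(-2/3*10*7 - 47637) = sqrt(-20/3*7 - 47637) = sqrt(-140/3 - 47637) = sqrt(-143051/3) = I*sqrt(429153)/3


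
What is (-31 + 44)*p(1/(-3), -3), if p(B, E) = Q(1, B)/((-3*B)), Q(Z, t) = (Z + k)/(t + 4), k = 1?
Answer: 78/11 ≈ 7.0909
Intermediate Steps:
Q(Z, t) = (1 + Z)/(4 + t) (Q(Z, t) = (Z + 1)/(t + 4) = (1 + Z)/(4 + t))
p(B, E) = -2/(3*B*(4 + B)) (p(B, E) = ((1 + 1)/(4 + B))/((-3*B)) = (2/(4 + B))*(-1/(3*B)) = -2/(3*B*(4 + B)))
(-31 + 44)*p(1/(-3), -3) = (-31 + 44)*(-2/(3*(1/(-3))*(4 + 1/(-3)))) = 13*(-2/(3*(-⅓)*(4 - ⅓))) = 13*(-⅔*(-3)/11/3) = 13*(-⅔*(-3)*3/11) = 13*(6/11) = 78/11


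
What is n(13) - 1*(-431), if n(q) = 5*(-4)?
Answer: 411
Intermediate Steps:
n(q) = -20
n(13) - 1*(-431) = -20 - 1*(-431) = -20 + 431 = 411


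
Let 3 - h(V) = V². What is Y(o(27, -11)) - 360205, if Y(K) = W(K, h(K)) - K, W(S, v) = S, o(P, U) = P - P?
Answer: -360205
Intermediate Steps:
h(V) = 3 - V²
o(P, U) = 0
Y(K) = 0 (Y(K) = K - K = 0)
Y(o(27, -11)) - 360205 = 0 - 360205 = -360205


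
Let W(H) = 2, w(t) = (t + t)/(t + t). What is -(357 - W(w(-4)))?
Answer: -355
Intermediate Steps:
w(t) = 1 (w(t) = (2*t)/((2*t)) = (2*t)*(1/(2*t)) = 1)
-(357 - W(w(-4))) = -(357 - 1*2) = -(357 - 2) = -1*355 = -355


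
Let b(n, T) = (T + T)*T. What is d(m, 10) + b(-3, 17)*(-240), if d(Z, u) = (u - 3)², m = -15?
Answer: -138671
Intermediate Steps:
d(Z, u) = (-3 + u)²
b(n, T) = 2*T² (b(n, T) = (2*T)*T = 2*T²)
d(m, 10) + b(-3, 17)*(-240) = (-3 + 10)² + (2*17²)*(-240) = 7² + (2*289)*(-240) = 49 + 578*(-240) = 49 - 138720 = -138671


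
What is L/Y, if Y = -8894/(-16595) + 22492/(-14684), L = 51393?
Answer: -3130874151285/60663811 ≈ -51610.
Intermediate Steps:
Y = -60663811/60920245 (Y = -8894*(-1/16595) + 22492*(-1/14684) = 8894/16595 - 5623/3671 = -60663811/60920245 ≈ -0.99579)
L/Y = 51393/(-60663811/60920245) = 51393*(-60920245/60663811) = -3130874151285/60663811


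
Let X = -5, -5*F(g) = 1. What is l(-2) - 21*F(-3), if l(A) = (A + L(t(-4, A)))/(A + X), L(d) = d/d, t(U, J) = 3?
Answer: 152/35 ≈ 4.3429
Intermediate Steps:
L(d) = 1
F(g) = -1/5 (F(g) = -1/5*1 = -1/5)
l(A) = (1 + A)/(-5 + A) (l(A) = (A + 1)/(A - 5) = (1 + A)/(-5 + A))
l(-2) - 21*F(-3) = (1 - 2)/(-5 - 2) - 21*(-1/5) = -1/(-7) + 21/5 = -1/7*(-1) + 21/5 = 1/7 + 21/5 = 152/35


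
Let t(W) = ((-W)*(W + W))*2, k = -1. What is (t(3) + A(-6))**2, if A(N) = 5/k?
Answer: 1681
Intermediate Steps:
A(N) = -5 (A(N) = 5/(-1) = 5*(-1) = -5)
t(W) = -4*W**2 (t(W) = ((-W)*(2*W))*2 = -2*W**2*2 = -4*W**2)
(t(3) + A(-6))**2 = (-4*3**2 - 5)**2 = (-4*9 - 5)**2 = (-36 - 5)**2 = (-41)**2 = 1681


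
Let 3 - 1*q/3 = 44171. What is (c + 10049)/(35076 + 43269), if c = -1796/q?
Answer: 332883623/2595256470 ≈ 0.12827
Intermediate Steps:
q = -132504 (q = 9 - 3*44171 = 9 - 132513 = -132504)
c = 449/33126 (c = -1796/(-132504) = -1796*(-1/132504) = 449/33126 ≈ 0.013554)
(c + 10049)/(35076 + 43269) = (449/33126 + 10049)/(35076 + 43269) = (332883623/33126)/78345 = (332883623/33126)*(1/78345) = 332883623/2595256470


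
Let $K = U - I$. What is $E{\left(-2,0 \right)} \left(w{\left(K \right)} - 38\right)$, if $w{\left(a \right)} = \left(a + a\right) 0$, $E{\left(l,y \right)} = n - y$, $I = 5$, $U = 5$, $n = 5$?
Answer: $-190$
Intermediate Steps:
$E{\left(l,y \right)} = 5 - y$
$K = 0$ ($K = 5 - 5 = 0$)
$w{\left(a \right)} = 0$ ($w{\left(a \right)} = 2 a 0 = 0$)
$E{\left(-2,0 \right)} \left(w{\left(K \right)} - 38\right) = \left(5 - 0\right) \left(0 - 38\right) = \left(5 + 0\right) \left(-38\right) = 5 \left(-38\right) = -190$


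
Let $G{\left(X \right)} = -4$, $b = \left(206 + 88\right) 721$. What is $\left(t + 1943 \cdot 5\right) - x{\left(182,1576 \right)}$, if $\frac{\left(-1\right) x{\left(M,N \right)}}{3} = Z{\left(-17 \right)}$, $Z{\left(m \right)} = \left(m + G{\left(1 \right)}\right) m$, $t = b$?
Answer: $222760$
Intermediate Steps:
$b = 211974$ ($b = 294 \cdot 721 = 211974$)
$t = 211974$
$Z{\left(m \right)} = m \left(-4 + m\right)$ ($Z{\left(m \right)} = \left(m - 4\right) m = \left(-4 + m\right) m = m \left(-4 + m\right)$)
$x{\left(M,N \right)} = -1071$ ($x{\left(M,N \right)} = - 3 \left(- 17 \left(-4 - 17\right)\right) = - 3 \left(\left(-17\right) \left(-21\right)\right) = \left(-3\right) 357 = -1071$)
$\left(t + 1943 \cdot 5\right) - x{\left(182,1576 \right)} = \left(211974 + 1943 \cdot 5\right) - -1071 = \left(211974 + 9715\right) + 1071 = 221689 + 1071 = 222760$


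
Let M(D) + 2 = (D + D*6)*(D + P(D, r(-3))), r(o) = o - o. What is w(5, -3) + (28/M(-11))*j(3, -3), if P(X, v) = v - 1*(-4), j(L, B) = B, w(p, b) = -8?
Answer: -1460/179 ≈ -8.1564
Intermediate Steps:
r(o) = 0
P(X, v) = 4 + v (P(X, v) = v + 4 = 4 + v)
M(D) = -2 + 7*D*(4 + D) (M(D) = -2 + (D + D*6)*(D + (4 + 0)) = -2 + (D + 6*D)*(D + 4) = -2 + (7*D)*(4 + D) = -2 + 7*D*(4 + D))
w(5, -3) + (28/M(-11))*j(3, -3) = -8 + (28/(-2 + 7*(-11)**2 + 28*(-11)))*(-3) = -8 + (28/(-2 + 7*121 - 308))*(-3) = -8 + (28/(-2 + 847 - 308))*(-3) = -8 + (28/537)*(-3) = -8 - 28/179 = -1460/179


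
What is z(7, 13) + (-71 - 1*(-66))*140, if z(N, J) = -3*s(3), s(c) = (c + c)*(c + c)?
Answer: -808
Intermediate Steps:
s(c) = 4*c² (s(c) = (2*c)*(2*c) = 4*c²)
z(N, J) = -108 (z(N, J) = -12*3² = -12*9 = -3*36 = -108)
z(7, 13) + (-71 - 1*(-66))*140 = -108 + (-71 - 1*(-66))*140 = -108 + (-71 + 66)*140 = -108 - 5*140 = -108 - 700 = -808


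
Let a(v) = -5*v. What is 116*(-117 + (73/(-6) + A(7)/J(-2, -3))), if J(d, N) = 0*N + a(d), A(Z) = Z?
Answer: -223532/15 ≈ -14902.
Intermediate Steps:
J(d, N) = -5*d (J(d, N) = 0*N - 5*d = 0 - 5*d = -5*d)
116*(-117 + (73/(-6) + A(7)/J(-2, -3))) = 116*(-117 + (73/(-6) + 7/((-5*(-2))))) = 116*(-117 + (73*(-⅙) + 7/10)) = 116*(-117 + (-73/6 + 7*(⅒))) = 116*(-117 + (-73/6 + 7/10)) = 116*(-117 - 172/15) = 116*(-1927/15) = -223532/15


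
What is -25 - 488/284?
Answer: -1897/71 ≈ -26.718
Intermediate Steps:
-25 - 488/284 = -25 - 488*1/284 = -25 - 122/71 = -1897/71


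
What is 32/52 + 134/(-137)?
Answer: -646/1781 ≈ -0.36272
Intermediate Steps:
32/52 + 134/(-137) = 32*(1/52) + 134*(-1/137) = 8/13 - 134/137 = -646/1781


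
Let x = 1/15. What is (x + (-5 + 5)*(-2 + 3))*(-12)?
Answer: -4/5 ≈ -0.80000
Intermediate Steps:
x = 1/15 ≈ 0.066667
(x + (-5 + 5)*(-2 + 3))*(-12) = (1/15 + (-5 + 5)*(-2 + 3))*(-12) = (1/15 + 0*1)*(-12) = (1/15 + 0)*(-12) = (1/15)*(-12) = -4/5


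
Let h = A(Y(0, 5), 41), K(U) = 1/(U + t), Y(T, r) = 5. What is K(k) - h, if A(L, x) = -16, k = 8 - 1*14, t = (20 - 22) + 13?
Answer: 81/5 ≈ 16.200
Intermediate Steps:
t = 11 (t = -2 + 13 = 11)
k = -6 (k = 8 - 14 = -6)
K(U) = 1/(11 + U) (K(U) = 1/(U + 11) = 1/(11 + U))
h = -16
K(k) - h = 1/(11 - 6) - 1*(-16) = 1/5 + 16 = 81/5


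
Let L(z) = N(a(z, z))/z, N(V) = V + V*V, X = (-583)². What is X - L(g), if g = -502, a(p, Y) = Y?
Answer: 340390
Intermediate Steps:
X = 339889
N(V) = V + V²
L(z) = 1 + z (L(z) = (z*(1 + z))/z = 1 + z)
X - L(g) = 339889 - (1 - 502) = 339889 - 1*(-501) = 339889 + 501 = 340390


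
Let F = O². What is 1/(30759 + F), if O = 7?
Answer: 1/30808 ≈ 3.2459e-5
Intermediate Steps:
F = 49 (F = 7² = 49)
1/(30759 + F) = 1/(30759 + 49) = 1/30808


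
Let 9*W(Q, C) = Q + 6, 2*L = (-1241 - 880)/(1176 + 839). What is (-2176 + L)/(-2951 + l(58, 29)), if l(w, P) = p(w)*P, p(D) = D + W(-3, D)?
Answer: 26314203/15225340 ≈ 1.7283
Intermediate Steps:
L = -2121/4030 (L = ((-1241 - 880)/(1176 + 839))/2 = (-2121/2015)/2 = (-2121*1/2015)/2 = (½)*(-2121/2015) = -2121/4030 ≈ -0.52630)
W(Q, C) = ⅔ + Q/9 (W(Q, C) = (Q + 6)/9 = (6 + Q)/9 = ⅔ + Q/9)
p(D) = ⅓ + D (p(D) = D + (⅔ + (⅑)*(-3)) = D + (⅔ - ⅓) = D + ⅓ = ⅓ + D)
l(w, P) = P*(⅓ + w) (l(w, P) = (⅓ + w)*P = P*(⅓ + w))
(-2176 + L)/(-2951 + l(58, 29)) = (-2176 - 2121/4030)/(-2951 + 29*(⅓ + 58)) = -8771401/(4030*(-2951 + 29*(175/3))) = -8771401/(4030*(-2951 + 5075/3)) = -8771401/(4030*(-3778/3)) = -8771401/4030*(-3/3778) = 26314203/15225340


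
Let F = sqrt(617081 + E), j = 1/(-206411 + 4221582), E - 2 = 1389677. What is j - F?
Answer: 1/4015171 - 2*sqrt(501690) ≈ -1416.6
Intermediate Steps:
E = 1389679 (E = 2 + 1389677 = 1389679)
j = 1/4015171 ≈ 2.4906e-7
F = 2*sqrt(501690) (F = sqrt(617081 + 1389679) = sqrt(2006760) = 2*sqrt(501690) ≈ 1416.6)
j - F = 1/4015171 - 2*sqrt(501690)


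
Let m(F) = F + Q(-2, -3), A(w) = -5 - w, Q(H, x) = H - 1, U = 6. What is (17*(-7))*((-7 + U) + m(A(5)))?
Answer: 1666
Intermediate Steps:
Q(H, x) = -1 + H
m(F) = -3 + F (m(F) = F + (-1 - 2) = F - 3 = -3 + F)
(17*(-7))*((-7 + U) + m(A(5))) = (17*(-7))*((-7 + 6) + (-3 + (-5 - 1*5))) = -119*(-1 + (-3 + (-5 - 5))) = -119*(-1 + (-3 - 10)) = -119*(-1 - 13) = -119*(-14) = 1666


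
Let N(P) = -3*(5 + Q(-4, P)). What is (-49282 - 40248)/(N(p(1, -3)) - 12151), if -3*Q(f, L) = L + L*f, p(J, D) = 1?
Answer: 89530/12169 ≈ 7.3572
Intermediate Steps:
Q(f, L) = -L/3 - L*f/3 (Q(f, L) = -(L + L*f)/3 = -L/3 - L*f/3)
N(P) = -15 - 3*P (N(P) = -3*(5 - P*(1 - 4)/3) = -3*(5 - ⅓*P*(-3)) = -3*(5 + P) = -15 - 3*P)
(-49282 - 40248)/(N(p(1, -3)) - 12151) = (-49282 - 40248)/((-15 - 3*1) - 12151) = -89530/((-15 - 3) - 12151) = -89530/(-18 - 12151) = -89530/(-12169) = -89530*(-1/12169) = 89530/12169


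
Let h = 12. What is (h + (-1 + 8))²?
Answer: 361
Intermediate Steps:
(h + (-1 + 8))² = (12 + (-1 + 8))² = (12 + 7)² = 19² = 361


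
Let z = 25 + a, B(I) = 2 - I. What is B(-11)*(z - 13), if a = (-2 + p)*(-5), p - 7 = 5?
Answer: -494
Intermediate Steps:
p = 12 (p = 7 + 5 = 12)
a = -50 (a = (-2 + 12)*(-5) = 10*(-5) = -50)
z = -25 (z = 25 - 50 = -25)
B(-11)*(z - 13) = (2 - 1*(-11))*(-25 - 13) = (2 + 11)*(-38) = 13*(-38) = -494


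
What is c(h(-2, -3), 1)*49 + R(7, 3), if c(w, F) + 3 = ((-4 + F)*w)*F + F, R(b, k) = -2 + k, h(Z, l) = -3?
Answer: 344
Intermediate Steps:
c(w, F) = -3 + F + F*w*(-4 + F) (c(w, F) = -3 + (((-4 + F)*w)*F + F) = -3 + ((w*(-4 + F))*F + F) = -3 + (F*w*(-4 + F) + F) = -3 + (F + F*w*(-4 + F)) = -3 + F + F*w*(-4 + F))
c(h(-2, -3), 1)*49 + R(7, 3) = (-3 + 1 - 3*1**2 - 4*1*(-3))*49 + (-2 + 3) = (-3 + 1 - 3*1 + 12)*49 + 1 = (-3 + 1 - 3 + 12)*49 + 1 = 7*49 + 1 = 343 + 1 = 344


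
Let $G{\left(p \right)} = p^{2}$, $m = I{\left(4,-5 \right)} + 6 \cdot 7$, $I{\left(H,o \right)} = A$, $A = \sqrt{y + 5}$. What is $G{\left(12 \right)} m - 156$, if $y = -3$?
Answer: $5892 + 144 \sqrt{2} \approx 6095.6$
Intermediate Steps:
$A = \sqrt{2}$ ($A = \sqrt{-3 + 5} = \sqrt{2} \approx 1.4142$)
$I{\left(H,o \right)} = \sqrt{2}$
$m = 42 + \sqrt{2}$ ($m = \sqrt{2} + 6 \cdot 7 = \sqrt{2} + 42 = 42 + \sqrt{2} \approx 43.414$)
$G{\left(12 \right)} m - 156 = 12^{2} \left(42 + \sqrt{2}\right) - 156 = 144 \left(42 + \sqrt{2}\right) - 156 = \left(6048 + 144 \sqrt{2}\right) - 156 = 5892 + 144 \sqrt{2}$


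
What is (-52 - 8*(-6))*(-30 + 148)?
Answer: -472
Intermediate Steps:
(-52 - 8*(-6))*(-30 + 148) = (-52 + 48)*118 = -4*118 = -472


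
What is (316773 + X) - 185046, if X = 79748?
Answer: 211475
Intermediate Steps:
(316773 + X) - 185046 = (316773 + 79748) - 185046 = 396521 - 185046 = 211475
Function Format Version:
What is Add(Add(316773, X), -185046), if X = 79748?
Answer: 211475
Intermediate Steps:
Add(Add(316773, X), -185046) = Add(Add(316773, 79748), -185046) = Add(396521, -185046) = 211475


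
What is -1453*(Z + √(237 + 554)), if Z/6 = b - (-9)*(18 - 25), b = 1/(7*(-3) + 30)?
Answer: 1644796/3 - 1453*√791 ≈ 5.0740e+5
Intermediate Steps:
b = ⅑ (b = 1/(-21 + 30) = 1/9 = ⅑ ≈ 0.11111)
Z = -1132/3 (Z = 6*(⅑ - (-9)*(18 - 25)) = 6*(⅑ - (-9)*(-7)) = 6*(⅑ - 1*63) = 6*(⅑ - 63) = 6*(-566/9) = -1132/3 ≈ -377.33)
-1453*(Z + √(237 + 554)) = -1453*(-1132/3 + √(237 + 554)) = -1453*(-1132/3 + √791) = 1644796/3 - 1453*√791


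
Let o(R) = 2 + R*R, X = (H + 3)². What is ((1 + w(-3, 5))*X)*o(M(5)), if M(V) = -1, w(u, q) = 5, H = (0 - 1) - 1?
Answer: 18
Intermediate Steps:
H = -2 (H = -1 - 1 = -2)
X = 1 (X = (-2 + 3)² = 1² = 1)
o(R) = 2 + R²
((1 + w(-3, 5))*X)*o(M(5)) = ((1 + 5)*1)*(2 + (-1)²) = (6*1)*(2 + 1) = 6*3 = 18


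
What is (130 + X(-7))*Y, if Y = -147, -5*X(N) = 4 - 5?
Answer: -95697/5 ≈ -19139.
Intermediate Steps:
X(N) = 1/5 (X(N) = -(4 - 5)/5 = -1/5*(-1) = 1/5)
(130 + X(-7))*Y = (130 + 1/5)*(-147) = (651/5)*(-147) = -95697/5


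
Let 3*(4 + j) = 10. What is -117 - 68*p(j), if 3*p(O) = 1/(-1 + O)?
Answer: -517/5 ≈ -103.40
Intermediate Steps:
j = -2/3 (j = -4 + (1/3)*10 = -4 + 10/3 = -2/3 ≈ -0.66667)
p(O) = 1/(3*(-1 + O))
-117 - 68*p(j) = -117 - 68/(3*(-1 - 2/3)) = -117 - 68/(3*(-5/3)) = -117 - 68*(-3)/(3*5) = -117 - 68*(-1/5) = -117 + 68/5 = -517/5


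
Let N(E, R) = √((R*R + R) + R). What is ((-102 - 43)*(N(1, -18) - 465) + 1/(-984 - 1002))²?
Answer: 17954712854409601/3944196 - 77665508420*√2/331 ≈ 4.2204e+9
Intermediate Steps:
N(E, R) = √(R² + 2*R) (N(E, R) = √((R² + R) + R) = √((R + R²) + R) = √(R² + 2*R))
((-102 - 43)*(N(1, -18) - 465) + 1/(-984 - 1002))² = ((-102 - 43)*(√(-18*(2 - 18)) - 465) + 1/(-984 - 1002))² = (-145*(√(-18*(-16)) - 465) + 1/(-1986))² = (-145*(√288 - 465) - 1/1986)² = (-145*(12*√2 - 465) - 1/1986)² = (-145*(-465 + 12*√2) - 1/1986)² = ((67425 - 1740*√2) - 1/1986)² = (133906049/1986 - 1740*√2)²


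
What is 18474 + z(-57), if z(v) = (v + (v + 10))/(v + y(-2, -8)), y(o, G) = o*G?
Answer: 757538/41 ≈ 18477.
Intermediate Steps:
y(o, G) = G*o
z(v) = (10 + 2*v)/(16 + v) (z(v) = (v + (v + 10))/(v - 8*(-2)) = (v + (10 + v))/(v + 16) = (10 + 2*v)/(16 + v))
18474 + z(-57) = 18474 + 2*(5 - 57)/(16 - 57) = 18474 + 2*(-52)/(-41) = 18474 + 2*(-1/41)*(-52) = 18474 + 104/41 = 757538/41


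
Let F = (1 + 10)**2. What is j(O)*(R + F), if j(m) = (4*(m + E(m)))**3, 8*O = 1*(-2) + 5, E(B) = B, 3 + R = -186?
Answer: -1836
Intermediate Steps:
R = -189 (R = -3 - 186 = -189)
O = 3/8 (O = (1*(-2) + 5)/8 = (-2 + 5)/8 = (1/8)*3 = 3/8 ≈ 0.37500)
F = 121 (F = 11**2 = 121)
j(m) = 512*m**3 (j(m) = (4*(m + m))**3 = (4*(2*m))**3 = (8*m)**3 = 512*m**3)
j(O)*(R + F) = (512*(3/8)**3)*(-189 + 121) = (512*(27/512))*(-68) = 27*(-68) = -1836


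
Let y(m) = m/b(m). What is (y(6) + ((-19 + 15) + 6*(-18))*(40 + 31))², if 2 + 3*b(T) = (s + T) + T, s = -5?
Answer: 1579426564/25 ≈ 6.3177e+7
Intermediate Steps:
b(T) = -7/3 + 2*T/3 (b(T) = -⅔ + ((-5 + T) + T)/3 = -⅔ + (-5 + 2*T)/3 = -⅔ + (-5/3 + 2*T/3) = -7/3 + 2*T/3)
y(m) = m/(-7/3 + 2*m/3)
(y(6) + ((-19 + 15) + 6*(-18))*(40 + 31))² = (3*6/(-7 + 2*6) + ((-19 + 15) + 6*(-18))*(40 + 31))² = (3*6/(-7 + 12) + (-4 - 108)*71)² = (3*6/5 - 112*71)² = (3*6*(⅕) - 7952)² = (18/5 - 7952)² = (-39742/5)² = 1579426564/25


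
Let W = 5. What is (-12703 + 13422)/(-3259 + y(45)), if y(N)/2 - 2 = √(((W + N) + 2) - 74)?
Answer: -2340345/10595113 - 1438*I*√22/10595113 ≈ -0.22089 - 0.0006366*I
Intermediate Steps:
y(N) = 4 + 2*√(-67 + N) (y(N) = 4 + 2*√(((5 + N) + 2) - 74) = 4 + 2*√((7 + N) - 74) = 4 + 2*√(-67 + N))
(-12703 + 13422)/(-3259 + y(45)) = (-12703 + 13422)/(-3259 + (4 + 2*√(-67 + 45))) = 719/(-3259 + (4 + 2*√(-22))) = 719/(-3259 + (4 + 2*(I*√22))) = 719/(-3259 + (4 + 2*I*√22)) = 719/(-3255 + 2*I*√22)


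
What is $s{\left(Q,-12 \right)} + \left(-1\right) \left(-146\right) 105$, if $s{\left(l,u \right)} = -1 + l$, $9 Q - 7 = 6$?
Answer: $\frac{137974}{9} \approx 15330.0$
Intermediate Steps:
$Q = \frac{13}{9}$ ($Q = \frac{7}{9} + \frac{1}{9} \cdot 6 = \frac{7}{9} + \frac{2}{3} = \frac{13}{9} \approx 1.4444$)
$s{\left(Q,-12 \right)} + \left(-1\right) \left(-146\right) 105 = \left(-1 + \frac{13}{9}\right) + \left(-1\right) \left(-146\right) 105 = \frac{4}{9} + 146 \cdot 105 = \frac{4}{9} + 15330 = \frac{137974}{9}$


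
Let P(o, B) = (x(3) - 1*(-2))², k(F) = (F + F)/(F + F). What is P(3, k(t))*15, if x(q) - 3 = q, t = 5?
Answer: 960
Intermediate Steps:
x(q) = 3 + q
k(F) = 1 (k(F) = (2*F)/((2*F)) = (2*F)*(1/(2*F)) = 1)
P(o, B) = 64 (P(o, B) = ((3 + 3) - 1*(-2))² = (6 + 2)² = 8² = 64)
P(3, k(t))*15 = 64*15 = 960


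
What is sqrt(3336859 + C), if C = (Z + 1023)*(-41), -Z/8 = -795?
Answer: 2*sqrt(758539) ≈ 1741.9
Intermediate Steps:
Z = 6360 (Z = -8*(-795) = 6360)
C = -302703 (C = (6360 + 1023)*(-41) = 7383*(-41) = -302703)
sqrt(3336859 + C) = sqrt(3336859 - 302703) = sqrt(3034156) = 2*sqrt(758539)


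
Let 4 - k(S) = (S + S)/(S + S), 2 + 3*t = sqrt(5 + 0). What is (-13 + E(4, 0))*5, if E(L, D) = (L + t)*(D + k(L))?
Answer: -15 + 5*sqrt(5) ≈ -3.8197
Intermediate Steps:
t = -2/3 + sqrt(5)/3 (t = -2/3 + sqrt(5 + 0)/3 = -2/3 + sqrt(5)/3 ≈ 0.078689)
k(S) = 3 (k(S) = 4 - (S + S)/(S + S) = 4 - 2*S/(2*S) = 4 - 2*S*1/(2*S) = 4 - 1*1 = 4 - 1 = 3)
E(L, D) = (3 + D)*(-2/3 + L + sqrt(5)/3) (E(L, D) = (L + (-2/3 + sqrt(5)/3))*(D + 3) = (-2/3 + L + sqrt(5)/3)*(3 + D) = (3 + D)*(-2/3 + L + sqrt(5)/3))
(-13 + E(4, 0))*5 = (-13 + (-2 + sqrt(5) + 3*4 + 0*4 - 1/3*0*(2 - sqrt(5))))*5 = (-13 + (-2 + sqrt(5) + 12 + 0 + 0))*5 = (-13 + (10 + sqrt(5)))*5 = (-3 + sqrt(5))*5 = -15 + 5*sqrt(5)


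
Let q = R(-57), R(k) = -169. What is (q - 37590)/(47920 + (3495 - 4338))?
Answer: -37759/47077 ≈ -0.80207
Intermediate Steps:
q = -169
(q - 37590)/(47920 + (3495 - 4338)) = (-169 - 37590)/(47920 + (3495 - 4338)) = -37759/(47920 - 843) = -37759/47077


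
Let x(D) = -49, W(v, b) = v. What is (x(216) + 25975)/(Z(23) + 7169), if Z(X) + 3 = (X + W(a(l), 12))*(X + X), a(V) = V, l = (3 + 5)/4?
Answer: 4321/1386 ≈ 3.1176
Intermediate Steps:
l = 2 (l = 8*(1/4) = 2)
Z(X) = -3 + 2*X*(2 + X) (Z(X) = -3 + (X + 2)*(X + X) = -3 + (2 + X)*(2*X) = -3 + 2*X*(2 + X))
(x(216) + 25975)/(Z(23) + 7169) = (-49 + 25975)/((-3 + 2*23**2 + 4*23) + 7169) = 25926/((-3 + 2*529 + 92) + 7169) = 25926/((-3 + 1058 + 92) + 7169) = 25926/(1147 + 7169) = 25926/8316 = 25926*(1/8316) = 4321/1386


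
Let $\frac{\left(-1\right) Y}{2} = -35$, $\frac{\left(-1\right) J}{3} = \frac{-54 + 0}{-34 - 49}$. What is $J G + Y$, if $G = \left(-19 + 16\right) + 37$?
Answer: $\frac{302}{83} \approx 3.6386$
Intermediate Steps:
$J = - \frac{162}{83}$ ($J = - 3 \frac{-54 + 0}{-34 - 49} = - 3 \left(- \frac{54}{-83}\right) = - 3 \left(\left(-54\right) \left(- \frac{1}{83}\right)\right) = \left(-3\right) \frac{54}{83} = - \frac{162}{83} \approx -1.9518$)
$G = 34$ ($G = -3 + 37 = 34$)
$Y = 70$ ($Y = \left(-2\right) \left(-35\right) = 70$)
$J G + Y = \left(- \frac{162}{83}\right) 34 + 70 = - \frac{5508}{83} + 70 = \frac{302}{83}$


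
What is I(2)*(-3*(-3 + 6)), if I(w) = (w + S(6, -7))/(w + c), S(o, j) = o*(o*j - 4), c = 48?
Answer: 1233/25 ≈ 49.320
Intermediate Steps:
S(o, j) = o*(-4 + j*o) (S(o, j) = o*(j*o - 4) = o*(-4 + j*o))
I(w) = (-276 + w)/(48 + w) (I(w) = (w + 6*(-4 - 7*6))/(w + 48) = (w + 6*(-4 - 42))/(48 + w) = (w + 6*(-46))/(48 + w) = (w - 276)/(48 + w) = (-276 + w)/(48 + w))
I(2)*(-3*(-3 + 6)) = ((-276 + 2)/(48 + 2))*(-3*(-3 + 6)) = (-274/50)*(-3*3) = ((1/50)*(-274))*(-9) = -137/25*(-9) = 1233/25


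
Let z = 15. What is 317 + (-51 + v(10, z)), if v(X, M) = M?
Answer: 281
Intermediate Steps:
317 + (-51 + v(10, z)) = 317 + (-51 + 15) = 317 - 36 = 281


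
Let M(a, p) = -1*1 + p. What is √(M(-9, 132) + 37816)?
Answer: √37947 ≈ 194.80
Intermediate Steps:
M(a, p) = -1 + p
√(M(-9, 132) + 37816) = √((-1 + 132) + 37816) = √(131 + 37816) = √37947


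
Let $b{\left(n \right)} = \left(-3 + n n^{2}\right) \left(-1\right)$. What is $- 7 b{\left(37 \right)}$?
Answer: $354550$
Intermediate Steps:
$b{\left(n \right)} = 3 - n^{3}$ ($b{\left(n \right)} = \left(-3 + n^{3}\right) \left(-1\right) = 3 - n^{3}$)
$- 7 b{\left(37 \right)} = - 7 \left(3 - 37^{3}\right) = - 7 \left(3 - 50653\right) = \left(-7\right) \left(-50650\right) = 354550$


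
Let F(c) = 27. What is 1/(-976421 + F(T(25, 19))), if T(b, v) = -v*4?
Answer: -1/976394 ≈ -1.0242e-6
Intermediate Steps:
T(b, v) = -4*v
1/(-976421 + F(T(25, 19))) = 1/(-976421 + 27) = 1/(-976394) = -1/976394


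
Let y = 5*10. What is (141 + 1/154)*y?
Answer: 542875/77 ≈ 7050.3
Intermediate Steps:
y = 50
(141 + 1/154)*y = (141 + 1/154)*50 = (21715/154)*50 = 542875/77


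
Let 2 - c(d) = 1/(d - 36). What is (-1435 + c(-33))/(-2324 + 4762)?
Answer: -49438/84111 ≈ -0.58777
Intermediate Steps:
c(d) = 2 - 1/(-36 + d) (c(d) = 2 - 1/(d - 36) = 2 - 1/(-36 + d))
(-1435 + c(-33))/(-2324 + 4762) = (-1435 + (-73 + 2*(-33))/(-36 - 33))/(-2324 + 4762) = (-1435 + (-73 - 66)/(-69))/2438 = (-1435 - 1/69*(-139))*(1/2438) = (-1435 + 139/69)*(1/2438) = -98876/69*1/2438 = -49438/84111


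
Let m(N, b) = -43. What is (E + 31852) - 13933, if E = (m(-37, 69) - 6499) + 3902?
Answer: 15279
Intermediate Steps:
E = -2640 (E = (-43 - 6499) + 3902 = -6542 + 3902 = -2640)
(E + 31852) - 13933 = (-2640 + 31852) - 13933 = 29212 - 13933 = 15279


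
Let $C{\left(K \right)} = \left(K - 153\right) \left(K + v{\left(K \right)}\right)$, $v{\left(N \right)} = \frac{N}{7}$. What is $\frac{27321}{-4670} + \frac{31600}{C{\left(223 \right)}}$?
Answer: $- \frac{4247933}{1041410} \approx -4.079$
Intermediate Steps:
$v{\left(N \right)} = \frac{N}{7}$ ($v{\left(N \right)} = N \frac{1}{7} = \frac{N}{7}$)
$C{\left(K \right)} = \frac{8 K \left(-153 + K\right)}{7}$ ($C{\left(K \right)} = \left(K - 153\right) \left(K + \frac{K}{7}\right) = \left(-153 + K\right) \frac{8 K}{7} = \frac{8 K \left(-153 + K\right)}{7}$)
$\frac{27321}{-4670} + \frac{31600}{C{\left(223 \right)}} = \frac{27321}{-4670} + \frac{31600}{\frac{8}{7} \cdot 223 \left(-153 + 223\right)} = 27321 \left(- \frac{1}{4670}\right) + \frac{31600}{\frac{8}{7} \cdot 223 \cdot 70} = - \frac{27321}{4670} + \frac{31600}{17840} = - \frac{27321}{4670} + 31600 \cdot \frac{1}{17840} = - \frac{27321}{4670} + \frac{395}{223} = - \frac{4247933}{1041410}$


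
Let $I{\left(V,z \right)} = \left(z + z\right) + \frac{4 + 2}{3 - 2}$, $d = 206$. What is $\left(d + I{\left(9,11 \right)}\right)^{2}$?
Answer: $54756$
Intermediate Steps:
$I{\left(V,z \right)} = 6 + 2 z$ ($I{\left(V,z \right)} = 2 z + \frac{6}{1} = 2 z + 6 \cdot 1 = 2 z + 6 = 6 + 2 z$)
$\left(d + I{\left(9,11 \right)}\right)^{2} = \left(206 + \left(6 + 2 \cdot 11\right)\right)^{2} = \left(206 + \left(6 + 22\right)\right)^{2} = \left(206 + 28\right)^{2} = 234^{2} = 54756$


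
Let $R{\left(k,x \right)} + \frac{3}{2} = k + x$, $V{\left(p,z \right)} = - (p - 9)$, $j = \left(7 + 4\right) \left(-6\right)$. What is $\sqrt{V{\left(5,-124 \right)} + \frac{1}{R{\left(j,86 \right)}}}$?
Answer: $\frac{5 \sqrt{222}}{37} \approx 2.0135$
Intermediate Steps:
$j = -66$ ($j = 11 \left(-6\right) = -66$)
$V{\left(p,z \right)} = 9 - p$ ($V{\left(p,z \right)} = - (-9 + p) = 9 - p$)
$R{\left(k,x \right)} = - \frac{3}{2} + k + x$ ($R{\left(k,x \right)} = - \frac{3}{2} + \left(k + x\right) = - \frac{3}{2} + k + x$)
$\sqrt{V{\left(5,-124 \right)} + \frac{1}{R{\left(j,86 \right)}}} = \sqrt{\left(9 - 5\right) + \frac{1}{- \frac{3}{2} - 66 + 86}} = \sqrt{\left(9 - 5\right) + \frac{1}{\frac{37}{2}}} = \sqrt{4 + \frac{2}{37}} = \sqrt{\frac{150}{37}} = \frac{5 \sqrt{222}}{37}$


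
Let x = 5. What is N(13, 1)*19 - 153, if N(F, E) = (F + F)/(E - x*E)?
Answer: -553/2 ≈ -276.50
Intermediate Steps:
N(F, E) = -F/(2*E) (N(F, E) = (F + F)/(E - 5*E) = (2*F)/(E - 5*E) = (2*F)/((-4*E)) = (2*F)*(-1/(4*E)) = -F/(2*E))
N(13, 1)*19 - 153 = -1/2*13/1*19 - 153 = -1/2*13*1*19 - 153 = -13/2*19 - 153 = -247/2 - 153 = -553/2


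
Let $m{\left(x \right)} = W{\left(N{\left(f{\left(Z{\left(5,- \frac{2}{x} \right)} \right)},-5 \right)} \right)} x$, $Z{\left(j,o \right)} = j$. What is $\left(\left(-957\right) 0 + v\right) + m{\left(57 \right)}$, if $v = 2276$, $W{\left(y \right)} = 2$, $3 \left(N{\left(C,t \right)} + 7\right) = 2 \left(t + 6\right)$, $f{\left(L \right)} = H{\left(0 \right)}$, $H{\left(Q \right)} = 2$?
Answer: $2390$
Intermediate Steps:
$f{\left(L \right)} = 2$
$N{\left(C,t \right)} = -3 + \frac{2 t}{3}$ ($N{\left(C,t \right)} = -7 + \frac{2 \left(t + 6\right)}{3} = -7 + \frac{2 \left(6 + t\right)}{3} = -7 + \frac{12 + 2 t}{3} = -7 + \left(4 + \frac{2 t}{3}\right) = -3 + \frac{2 t}{3}$)
$m{\left(x \right)} = 2 x$
$\left(\left(-957\right) 0 + v\right) + m{\left(57 \right)} = \left(\left(-957\right) 0 + 2276\right) + 2 \cdot 57 = \left(0 + 2276\right) + 114 = 2276 + 114 = 2390$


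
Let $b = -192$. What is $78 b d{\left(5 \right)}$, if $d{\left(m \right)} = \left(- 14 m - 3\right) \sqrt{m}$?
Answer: $1093248 \sqrt{5} \approx 2.4446 \cdot 10^{6}$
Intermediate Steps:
$d{\left(m \right)} = \sqrt{m} \left(-3 - 14 m\right)$ ($d{\left(m \right)} = \left(-3 - 14 m\right) \sqrt{m} = \sqrt{m} \left(-3 - 14 m\right)$)
$78 b d{\left(5 \right)} = 78 \left(-192\right) \sqrt{5} \left(-3 - 70\right) = - 14976 \sqrt{5} \left(-3 - 70\right) = - 14976 \sqrt{5} \left(-73\right) = - 14976 \left(- 73 \sqrt{5}\right) = 1093248 \sqrt{5}$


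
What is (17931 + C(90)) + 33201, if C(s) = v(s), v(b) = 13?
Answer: 51145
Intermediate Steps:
C(s) = 13
(17931 + C(90)) + 33201 = (17931 + 13) + 33201 = 17944 + 33201 = 51145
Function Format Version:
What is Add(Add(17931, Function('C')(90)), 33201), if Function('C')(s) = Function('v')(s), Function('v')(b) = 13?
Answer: 51145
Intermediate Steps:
Function('C')(s) = 13
Add(Add(17931, Function('C')(90)), 33201) = Add(Add(17931, 13), 33201) = Add(17944, 33201) = 51145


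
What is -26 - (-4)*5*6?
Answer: 94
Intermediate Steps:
-26 - (-4)*5*6 = -26 - (-4)*30 = -26 - 4*(-30) = -26 + 120 = 94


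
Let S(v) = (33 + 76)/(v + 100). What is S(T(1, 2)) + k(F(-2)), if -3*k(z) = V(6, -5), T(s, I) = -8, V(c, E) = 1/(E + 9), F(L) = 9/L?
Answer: 76/69 ≈ 1.1014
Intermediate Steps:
V(c, E) = 1/(9 + E)
k(z) = -1/12 (k(z) = -1/(3*(9 - 5)) = -⅓/4 = -⅓*¼ = -1/12)
S(v) = 109/(100 + v)
S(T(1, 2)) + k(F(-2)) = 109/(100 - 8) - 1/12 = 109/92 - 1/12 = 76/69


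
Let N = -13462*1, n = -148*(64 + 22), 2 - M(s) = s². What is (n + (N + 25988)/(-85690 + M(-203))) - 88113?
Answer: -12796432903/126897 ≈ -1.0084e+5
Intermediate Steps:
M(s) = 2 - s²
n = -12728 (n = -148*86 = -12728)
N = -13462
(n + (N + 25988)/(-85690 + M(-203))) - 88113 = (-12728 + (-13462 + 25988)/(-85690 + (2 - 1*(-203)²))) - 88113 = (-12728 + 12526/(-85690 + (2 - 1*41209))) - 88113 = (-12728 + 12526/(-85690 + (2 - 41209))) - 88113 = (-12728 + 12526/(-85690 - 41207)) - 88113 = (-12728 + 12526/(-126897)) - 88113 = (-12728 + 12526*(-1/126897)) - 88113 = (-12728 - 12526/126897) - 88113 = -1615157542/126897 - 88113 = -12796432903/126897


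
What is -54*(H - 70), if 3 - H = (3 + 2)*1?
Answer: 3888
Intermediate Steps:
H = -2 (H = 3 - (3 + 2) = 3 - 5 = -2)
-54*(H - 70) = -54*(-2 - 70) = -54*(-72) = 3888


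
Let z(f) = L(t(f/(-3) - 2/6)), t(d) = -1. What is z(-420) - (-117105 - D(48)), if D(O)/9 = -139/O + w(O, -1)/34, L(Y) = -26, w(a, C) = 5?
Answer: 31838759/272 ≈ 1.1705e+5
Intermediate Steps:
z(f) = -26
D(O) = 45/34 - 1251/O (D(O) = 9*(-139/O + 5/34) = 9*(5/34 - 139/O) = 45/34 - 1251/O)
z(-420) - (-117105 - D(48)) = -26 - (-117105 - (45/34 - 1251/48)) = -26 - (-117105 - (45/34 - 1251*1/48)) = -26 - (-117105 - (45/34 - 417/16)) = -26 - (-117105 - 1*(-6729/272)) = -26 - (-117105 + 6729/272) = -26 - 1*(-31845831/272) = -26 + 31845831/272 = 31838759/272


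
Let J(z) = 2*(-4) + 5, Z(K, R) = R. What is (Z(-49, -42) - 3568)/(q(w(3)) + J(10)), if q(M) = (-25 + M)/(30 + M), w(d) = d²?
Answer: 7410/7 ≈ 1058.6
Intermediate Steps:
q(M) = (-25 + M)/(30 + M)
J(z) = -3 (J(z) = -8 + 5 = -3)
(Z(-49, -42) - 3568)/(q(w(3)) + J(10)) = (-42 - 3568)/((-25 + 3²)/(30 + 3²) - 3) = -3610/((-25 + 9)/(30 + 9) - 3) = -3610/(-16/39 - 3) = -3610/(-133/39) = -3610*(-39/133) = 7410/7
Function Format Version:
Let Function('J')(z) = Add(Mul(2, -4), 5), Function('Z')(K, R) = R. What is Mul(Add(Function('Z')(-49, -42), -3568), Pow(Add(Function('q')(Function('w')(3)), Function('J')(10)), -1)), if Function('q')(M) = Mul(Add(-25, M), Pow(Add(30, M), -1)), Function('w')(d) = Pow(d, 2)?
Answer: Rational(7410, 7) ≈ 1058.6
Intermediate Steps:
Function('q')(M) = Mul(Pow(Add(30, M), -1), Add(-25, M))
Function('J')(z) = -3 (Function('J')(z) = Add(-8, 5) = -3)
Mul(Add(Function('Z')(-49, -42), -3568), Pow(Add(Function('q')(Function('w')(3)), Function('J')(10)), -1)) = Mul(Add(-42, -3568), Pow(Add(Mul(Pow(Add(30, Pow(3, 2)), -1), Add(-25, Pow(3, 2))), -3), -1)) = Mul(-3610, Pow(Add(Mul(Pow(Add(30, 9), -1), Add(-25, 9)), -3), -1)) = Mul(-3610, Pow(Add(Mul(Pow(39, -1), -16), -3), -1)) = Mul(-3610, Pow(Add(Mul(Rational(1, 39), -16), -3), -1)) = Mul(-3610, Pow(Add(Rational(-16, 39), -3), -1)) = Mul(-3610, Pow(Rational(-133, 39), -1)) = Mul(-3610, Rational(-39, 133)) = Rational(7410, 7)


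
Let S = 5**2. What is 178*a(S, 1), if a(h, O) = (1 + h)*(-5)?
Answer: -23140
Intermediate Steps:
S = 25
a(h, O) = -5 - 5*h
178*a(S, 1) = 178*(-5 - 5*25) = 178*(-5 - 125) = 178*(-130) = -23140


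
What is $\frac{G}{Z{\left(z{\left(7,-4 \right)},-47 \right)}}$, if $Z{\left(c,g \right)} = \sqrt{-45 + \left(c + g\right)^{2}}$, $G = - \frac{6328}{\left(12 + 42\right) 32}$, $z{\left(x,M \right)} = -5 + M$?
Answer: $- \frac{791 \sqrt{3091}}{667656} \approx -0.065868$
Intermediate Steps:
$G = - \frac{791}{216}$ ($G = - \frac{6328}{54 \cdot 32} = - \frac{6328}{1728} = \left(-6328\right) \frac{1}{1728} = - \frac{791}{216} \approx -3.662$)
$\frac{G}{Z{\left(z{\left(7,-4 \right)},-47 \right)}} = - \frac{791}{216 \sqrt{-45 + \left(\left(-5 - 4\right) - 47\right)^{2}}} = - \frac{791}{216 \sqrt{-45 + \left(-9 - 47\right)^{2}}} = - \frac{791}{216 \sqrt{-45 + \left(-56\right)^{2}}} = - \frac{791}{216 \sqrt{-45 + 3136}} = - \frac{791}{216 \sqrt{3091}} = - \frac{791 \frac{\sqrt{3091}}{3091}}{216} = - \frac{791 \sqrt{3091}}{667656}$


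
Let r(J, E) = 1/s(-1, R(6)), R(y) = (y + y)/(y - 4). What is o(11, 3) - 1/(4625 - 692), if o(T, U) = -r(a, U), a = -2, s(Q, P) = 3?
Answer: -1312/3933 ≈ -0.33359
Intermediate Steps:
R(y) = 2*y/(-4 + y) (R(y) = (2*y)/(-4 + y) = 2*y/(-4 + y))
r(J, E) = ⅓ (r(J, E) = 1/3 = ⅓)
o(T, U) = -⅓ (o(T, U) = -1*⅓ = -⅓)
o(11, 3) - 1/(4625 - 692) = -⅓ - 1/(4625 - 692) = -⅓ - 1/3933 = -1312/3933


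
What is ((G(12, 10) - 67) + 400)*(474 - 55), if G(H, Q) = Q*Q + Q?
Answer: 185617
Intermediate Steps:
G(H, Q) = Q + Q² (G(H, Q) = Q² + Q = Q + Q²)
((G(12, 10) - 67) + 400)*(474 - 55) = ((10*(1 + 10) - 67) + 400)*(474 - 55) = ((10*11 - 67) + 400)*419 = ((110 - 67) + 400)*419 = (43 + 400)*419 = 443*419 = 185617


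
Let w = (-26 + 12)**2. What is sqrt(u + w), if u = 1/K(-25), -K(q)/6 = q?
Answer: sqrt(176406)/30 ≈ 14.000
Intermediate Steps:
K(q) = -6*q
w = 196 (w = (-14)**2 = 196)
u = 1/150 (u = 1/(-6*(-25)) = 1/150 ≈ 0.0066667)
sqrt(u + w) = sqrt(1/150 + 196) = sqrt(29401/150) = sqrt(176406)/30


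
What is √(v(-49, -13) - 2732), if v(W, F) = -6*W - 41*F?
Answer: I*√1905 ≈ 43.646*I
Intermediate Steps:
v(W, F) = -41*F - 6*W
√(v(-49, -13) - 2732) = √((-41*(-13) - 6*(-49)) - 2732) = √((533 + 294) - 2732) = √(827 - 2732) = √(-1905) = I*√1905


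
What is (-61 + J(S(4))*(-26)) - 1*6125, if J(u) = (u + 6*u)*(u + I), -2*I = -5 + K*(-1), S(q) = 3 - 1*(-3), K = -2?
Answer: -14376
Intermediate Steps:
S(q) = 6 (S(q) = 3 + 3 = 6)
I = 3/2 (I = -(-5 - 2*(-1))/2 = -(-5 + 2)/2 = -1/2*(-3) = 3/2 ≈ 1.5000)
J(u) = 7*u*(3/2 + u) (J(u) = (u + 6*u)*(u + 3/2) = (7*u)*(3/2 + u) = 7*u*(3/2 + u))
(-61 + J(S(4))*(-26)) - 1*6125 = (-61 + ((7/2)*6*(3 + 2*6))*(-26)) - 1*6125 = (-61 + ((7/2)*6*(3 + 12))*(-26)) - 6125 = (-61 + ((7/2)*6*15)*(-26)) - 6125 = (-61 + 315*(-26)) - 6125 = (-61 - 8190) - 6125 = -8251 - 6125 = -14376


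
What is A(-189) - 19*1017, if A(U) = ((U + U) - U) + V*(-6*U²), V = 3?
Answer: -662490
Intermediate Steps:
A(U) = U - 18*U² (A(U) = ((U + U) - U) + 3*(-6*U²) = (2*U - U) - 18*U² = U - 18*U²)
A(-189) - 19*1017 = -189*(1 - 18*(-189)) - 19*1017 = -189*(1 + 3402) - 1*19323 = -189*3403 - 19323 = -643167 - 19323 = -662490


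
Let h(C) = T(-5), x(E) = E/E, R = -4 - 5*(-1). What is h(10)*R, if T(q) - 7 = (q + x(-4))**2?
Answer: 23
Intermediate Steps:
R = 1 (R = -4 + 5 = 1)
x(E) = 1
T(q) = 7 + (1 + q)**2 (T(q) = 7 + (q + 1)**2 = 7 + (1 + q)**2)
h(C) = 23 (h(C) = 7 + (1 - 5)**2 = 7 + (-4)**2 = 7 + 16 = 23)
h(10)*R = 23*1 = 23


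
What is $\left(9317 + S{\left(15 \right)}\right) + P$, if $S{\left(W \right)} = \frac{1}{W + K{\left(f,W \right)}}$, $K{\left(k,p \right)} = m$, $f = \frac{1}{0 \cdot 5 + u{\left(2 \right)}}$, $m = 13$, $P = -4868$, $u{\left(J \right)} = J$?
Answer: $\frac{124573}{28} \approx 4449.0$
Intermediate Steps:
$f = \frac{1}{2}$ ($f = \frac{1}{0 \cdot 5 + 2} = \frac{1}{0 + 2} = \frac{1}{2} \approx 0.5$)
$K{\left(k,p \right)} = 13$
$S{\left(W \right)} = \frac{1}{13 + W}$ ($S{\left(W \right)} = \frac{1}{W + 13} = \frac{1}{13 + W}$)
$\left(9317 + S{\left(15 \right)}\right) + P = \left(9317 + \frac{1}{13 + 15}\right) - 4868 = \left(9317 + \frac{1}{28}\right) - 4868 = \frac{260877}{28} - 4868 = \frac{124573}{28}$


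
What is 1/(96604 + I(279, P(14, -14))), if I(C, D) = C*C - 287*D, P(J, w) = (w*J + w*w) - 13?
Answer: 1/178176 ≈ 5.6124e-6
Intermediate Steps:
P(J, w) = -13 + w² + J*w (P(J, w) = (J*w + w²) - 13 = (w² + J*w) - 13 = -13 + w² + J*w)
I(C, D) = C² - 287*D
1/(96604 + I(279, P(14, -14))) = 1/(96604 + (279² - 287*(-13 + (-14)² + 14*(-14)))) = 1/(96604 + (77841 - 287*(-13 + 196 - 196))) = 1/(96604 + (77841 - 287*(-13))) = 1/(96604 + (77841 + 3731)) = 1/(96604 + 81572) = 1/178176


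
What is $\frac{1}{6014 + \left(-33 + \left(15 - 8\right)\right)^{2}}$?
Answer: $\frac{1}{6690} \approx 0.00014948$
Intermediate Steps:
$\frac{1}{6014 + \left(-33 + \left(15 - 8\right)\right)^{2}} = \frac{1}{6014 + \left(-33 + 7\right)^{2}} = \frac{1}{6014 + \left(-26\right)^{2}} = \frac{1}{6014 + 676} = \frac{1}{6690}$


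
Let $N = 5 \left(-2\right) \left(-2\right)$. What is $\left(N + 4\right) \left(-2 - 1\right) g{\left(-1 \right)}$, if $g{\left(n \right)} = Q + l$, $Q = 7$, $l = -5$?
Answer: $-144$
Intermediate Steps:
$N = 20$ ($N = \left(-10\right) \left(-2\right) = 20$)
$g{\left(n \right)} = 2$ ($g{\left(n \right)} = 7 - 5 = 2$)
$\left(N + 4\right) \left(-2 - 1\right) g{\left(-1 \right)} = \left(20 + 4\right) \left(-2 - 1\right) 2 = 24 \left(-3\right) 2 = \left(-72\right) 2 = -144$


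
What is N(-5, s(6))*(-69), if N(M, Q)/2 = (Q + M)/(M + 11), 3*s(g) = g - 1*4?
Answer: 299/3 ≈ 99.667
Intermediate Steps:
s(g) = -4/3 + g/3 (s(g) = (g - 1*4)/3 = (g - 4)/3 = (-4 + g)/3 = -4/3 + g/3)
N(M, Q) = 2*(M + Q)/(11 + M) (N(M, Q) = 2*((Q + M)/(M + 11)) = 2*((M + Q)/(11 + M)) = 2*(M + Q)/(11 + M))
N(-5, s(6))*(-69) = (2*(-5 + (-4/3 + (⅓)*6))/(11 - 5))*(-69) = (2*(-5 + (-4/3 + 2))/6)*(-69) = (2*(⅙)*(-5 + ⅔))*(-69) = (2*(⅙)*(-13/3))*(-69) = -13/9*(-69) = 299/3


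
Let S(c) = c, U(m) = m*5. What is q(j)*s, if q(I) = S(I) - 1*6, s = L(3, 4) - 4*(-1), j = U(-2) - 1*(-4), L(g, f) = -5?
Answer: 12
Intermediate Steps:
U(m) = 5*m
j = -6 (j = 5*(-2) - 1*(-4) = -10 + 4 = -6)
s = -1 (s = -5 - 4*(-1) = -5 + 4 = -1)
q(I) = -6 + I (q(I) = I - 1*6 = I - 6 = -6 + I)
q(j)*s = (-6 - 6)*(-1) = -12*(-1) = 12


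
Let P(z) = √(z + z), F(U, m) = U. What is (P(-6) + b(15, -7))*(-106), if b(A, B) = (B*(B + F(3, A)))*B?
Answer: 20776 - 212*I*√3 ≈ 20776.0 - 367.19*I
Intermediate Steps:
b(A, B) = B²*(3 + B) (b(A, B) = (B*(B + 3))*B = (B*(3 + B))*B = B²*(3 + B))
P(z) = √2*√z (P(z) = √(2*z) = √2*√z)
(P(-6) + b(15, -7))*(-106) = (√2*√(-6) + (-7)²*(3 - 7))*(-106) = (√2*(I*√6) + 49*(-4))*(-106) = (2*I*√3 - 196)*(-106) = (-196 + 2*I*√3)*(-106) = 20776 - 212*I*√3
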